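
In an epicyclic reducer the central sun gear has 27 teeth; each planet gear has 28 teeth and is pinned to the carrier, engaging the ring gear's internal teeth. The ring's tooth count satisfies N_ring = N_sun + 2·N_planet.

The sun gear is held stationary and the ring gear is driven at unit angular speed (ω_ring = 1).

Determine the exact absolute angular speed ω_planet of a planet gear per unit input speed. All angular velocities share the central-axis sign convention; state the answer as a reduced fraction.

N_ring = 27 + 2·28 = 83
27(ω_s−ω_c) = −83(ω_r−ω_c),  ω_s=0, ω_r=1
27(0−ω_c) = −83(1−ω_c)  ⇒  110ω_c = 83  ⇒  ω_c = 83/110
sun–planet: 27·(0−83/110) = −28·(ω_p−ω_c)  ⇒  ω_p−ω_c = −(27/28)·(-83/110) = 2241/3080
ω_p = 83/110 + 2241/3080 = 83/56

83/56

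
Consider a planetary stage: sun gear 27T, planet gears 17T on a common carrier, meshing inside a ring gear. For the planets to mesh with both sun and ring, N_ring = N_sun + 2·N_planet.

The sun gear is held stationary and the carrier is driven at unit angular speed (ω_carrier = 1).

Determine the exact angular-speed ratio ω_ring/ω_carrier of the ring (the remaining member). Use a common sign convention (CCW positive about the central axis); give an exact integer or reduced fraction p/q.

88/61

N_ring = 27 + 2·17 = 61
27(ω_s−ω_c) = −61(ω_r−ω_c),  ω_s=0, ω_c=1
ω_r = 1 − (27/61)(0−1) = 88/61
ω_r/ω_c = 88/61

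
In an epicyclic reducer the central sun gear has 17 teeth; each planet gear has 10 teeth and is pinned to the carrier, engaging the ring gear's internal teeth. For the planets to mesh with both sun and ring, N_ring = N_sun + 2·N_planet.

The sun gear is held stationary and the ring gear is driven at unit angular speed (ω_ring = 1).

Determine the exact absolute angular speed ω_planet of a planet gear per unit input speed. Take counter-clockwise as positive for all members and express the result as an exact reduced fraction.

37/20

N_ring = 17 + 2·10 = 37
17(ω_s−ω_c) = −37(ω_r−ω_c),  ω_s=0, ω_r=1
17(0−ω_c) = −37(1−ω_c)  ⇒  54ω_c = 37  ⇒  ω_c = 37/54
sun–planet: 17·(0−37/54) = −10·(ω_p−ω_c)  ⇒  ω_p−ω_c = −(17/10)·(-37/54) = 629/540
ω_p = 37/54 + 629/540 = 37/20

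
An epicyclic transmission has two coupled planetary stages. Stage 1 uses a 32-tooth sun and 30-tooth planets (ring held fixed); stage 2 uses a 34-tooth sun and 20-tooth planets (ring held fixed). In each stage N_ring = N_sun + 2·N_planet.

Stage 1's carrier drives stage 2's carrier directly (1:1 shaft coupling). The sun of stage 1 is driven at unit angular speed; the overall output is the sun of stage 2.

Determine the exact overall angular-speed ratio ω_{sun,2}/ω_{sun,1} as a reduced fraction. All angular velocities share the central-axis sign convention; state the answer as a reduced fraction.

Stage 1: N_ring = 32 + 2·30 = 92
Stage 1: 32(ω_s−ω_c) = −92(ω_r−ω_c),  ω_r=0, ω_s=1
Stage 1: 32(1−ω_c) = −92(0−ω_c)  ⇒  124ω_c = 32  ⇒  ω_c = 8/31
  ⇒ ω_c¹/ω_s¹ = 8/31
Stage 2: N_ring = 34 + 2·20 = 74
Stage 2: 34(ω_s−ω_c) = −74(ω_r−ω_c),  ω_r=0, ω_c=1
Stage 2: ω_s = 1 − (74/34)(0−1) = 54/17
  ⇒ ω_s²/ω_c² = 54/17
Coupling ω_c² = ω_c¹ ⇒ overall = 8/31 × 54/17 = 432/527

432/527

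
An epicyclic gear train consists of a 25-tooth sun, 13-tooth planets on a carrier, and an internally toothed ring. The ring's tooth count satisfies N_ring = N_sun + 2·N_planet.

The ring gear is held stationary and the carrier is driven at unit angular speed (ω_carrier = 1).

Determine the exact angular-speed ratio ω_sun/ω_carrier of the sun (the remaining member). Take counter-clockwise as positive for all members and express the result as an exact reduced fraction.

76/25

N_ring = 25 + 2·13 = 51
25(ω_s−ω_c) = −51(ω_r−ω_c),  ω_r=0, ω_c=1
ω_s = 1 − (51/25)(0−1) = 76/25
ω_s/ω_c = 76/25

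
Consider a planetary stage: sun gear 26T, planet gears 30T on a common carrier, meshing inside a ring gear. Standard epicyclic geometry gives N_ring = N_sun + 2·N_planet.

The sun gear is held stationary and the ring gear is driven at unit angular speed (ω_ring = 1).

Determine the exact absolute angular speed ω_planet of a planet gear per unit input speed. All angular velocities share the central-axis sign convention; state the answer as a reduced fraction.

43/30

N_ring = 26 + 2·30 = 86
26(ω_s−ω_c) = −86(ω_r−ω_c),  ω_s=0, ω_r=1
26(0−ω_c) = −86(1−ω_c)  ⇒  112ω_c = 86  ⇒  ω_c = 43/56
sun–planet: 26·(0−43/56) = −30·(ω_p−ω_c)  ⇒  ω_p−ω_c = −(26/30)·(-43/56) = 559/840
ω_p = 43/56 + 559/840 = 43/30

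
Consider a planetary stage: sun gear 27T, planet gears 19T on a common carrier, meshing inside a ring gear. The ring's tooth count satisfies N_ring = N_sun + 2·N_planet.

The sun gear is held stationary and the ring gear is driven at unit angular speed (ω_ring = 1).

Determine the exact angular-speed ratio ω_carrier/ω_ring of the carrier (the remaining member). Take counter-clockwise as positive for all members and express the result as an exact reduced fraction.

65/92

N_ring = 27 + 2·19 = 65
27(ω_s−ω_c) = −65(ω_r−ω_c),  ω_s=0, ω_r=1
27(0−ω_c) = −65(1−ω_c)  ⇒  92ω_c = 65  ⇒  ω_c = 65/92
ω_c/ω_r = 65/92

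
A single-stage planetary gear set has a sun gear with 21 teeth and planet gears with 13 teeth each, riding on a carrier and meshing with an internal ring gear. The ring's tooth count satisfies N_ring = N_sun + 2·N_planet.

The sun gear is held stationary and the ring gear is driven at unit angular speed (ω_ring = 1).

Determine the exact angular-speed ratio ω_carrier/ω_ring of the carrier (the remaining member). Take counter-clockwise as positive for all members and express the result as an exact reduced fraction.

47/68

N_ring = 21 + 2·13 = 47
21(ω_s−ω_c) = −47(ω_r−ω_c),  ω_s=0, ω_r=1
21(0−ω_c) = −47(1−ω_c)  ⇒  68ω_c = 47  ⇒  ω_c = 47/68
ω_c/ω_r = 47/68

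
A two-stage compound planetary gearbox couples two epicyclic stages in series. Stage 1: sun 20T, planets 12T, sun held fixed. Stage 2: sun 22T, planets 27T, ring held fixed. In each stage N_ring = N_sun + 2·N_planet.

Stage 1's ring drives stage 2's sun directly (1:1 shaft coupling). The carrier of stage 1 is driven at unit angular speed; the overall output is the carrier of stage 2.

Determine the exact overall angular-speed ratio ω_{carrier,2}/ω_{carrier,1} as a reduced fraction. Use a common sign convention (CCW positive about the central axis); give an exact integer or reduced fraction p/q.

16/49

Stage 1: N_ring = 20 + 2·12 = 44
Stage 1: 20(ω_s−ω_c) = −44(ω_r−ω_c),  ω_s=0, ω_c=1
Stage 1: ω_r = 1 − (20/44)(0−1) = 16/11
  ⇒ ω_r¹/ω_c¹ = 16/11
Stage 2: N_ring = 22 + 2·27 = 76
Stage 2: 22(ω_s−ω_c) = −76(ω_r−ω_c),  ω_r=0, ω_s=1
Stage 2: 22(1−ω_c) = −76(0−ω_c)  ⇒  98ω_c = 22  ⇒  ω_c = 11/49
  ⇒ ω_c²/ω_s² = 11/49
Coupling ω_s² = ω_r¹ ⇒ overall = 16/11 × 11/49 = 16/49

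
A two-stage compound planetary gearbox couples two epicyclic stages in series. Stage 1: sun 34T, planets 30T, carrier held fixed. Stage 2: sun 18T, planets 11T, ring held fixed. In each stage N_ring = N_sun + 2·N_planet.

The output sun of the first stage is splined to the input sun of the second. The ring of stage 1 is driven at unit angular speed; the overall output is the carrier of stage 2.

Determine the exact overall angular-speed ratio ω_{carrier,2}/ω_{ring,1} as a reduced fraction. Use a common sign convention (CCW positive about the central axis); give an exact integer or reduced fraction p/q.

-423/493

Stage 1: N_ring = 34 + 2·30 = 94
Stage 1: 34(ω_s−ω_c) = −94(ω_r−ω_c),  ω_c=0, ω_r=1
Stage 1: ω_s = 0 − (94/34)(1−0) = -47/17
  ⇒ ω_s¹/ω_r¹ = -47/17
Stage 2: N_ring = 18 + 2·11 = 40
Stage 2: 18(ω_s−ω_c) = −40(ω_r−ω_c),  ω_r=0, ω_s=1
Stage 2: 18(1−ω_c) = −40(0−ω_c)  ⇒  58ω_c = 18  ⇒  ω_c = 9/29
  ⇒ ω_c²/ω_s² = 9/29
Coupling ω_s² = ω_s¹ ⇒ overall = -47/17 × 9/29 = -423/493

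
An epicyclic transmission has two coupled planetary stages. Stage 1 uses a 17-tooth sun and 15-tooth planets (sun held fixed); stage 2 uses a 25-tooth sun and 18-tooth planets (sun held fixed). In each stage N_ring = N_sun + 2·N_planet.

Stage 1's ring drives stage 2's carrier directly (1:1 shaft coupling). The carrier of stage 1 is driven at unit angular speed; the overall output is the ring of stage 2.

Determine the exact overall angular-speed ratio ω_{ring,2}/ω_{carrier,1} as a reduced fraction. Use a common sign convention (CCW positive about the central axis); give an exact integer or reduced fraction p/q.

5504/2867

Stage 1: N_ring = 17 + 2·15 = 47
Stage 1: 17(ω_s−ω_c) = −47(ω_r−ω_c),  ω_s=0, ω_c=1
Stage 1: ω_r = 1 − (17/47)(0−1) = 64/47
  ⇒ ω_r¹/ω_c¹ = 64/47
Stage 2: N_ring = 25 + 2·18 = 61
Stage 2: 25(ω_s−ω_c) = −61(ω_r−ω_c),  ω_s=0, ω_c=1
Stage 2: ω_r = 1 − (25/61)(0−1) = 86/61
  ⇒ ω_r²/ω_c² = 86/61
Coupling ω_c² = ω_r¹ ⇒ overall = 64/47 × 86/61 = 5504/2867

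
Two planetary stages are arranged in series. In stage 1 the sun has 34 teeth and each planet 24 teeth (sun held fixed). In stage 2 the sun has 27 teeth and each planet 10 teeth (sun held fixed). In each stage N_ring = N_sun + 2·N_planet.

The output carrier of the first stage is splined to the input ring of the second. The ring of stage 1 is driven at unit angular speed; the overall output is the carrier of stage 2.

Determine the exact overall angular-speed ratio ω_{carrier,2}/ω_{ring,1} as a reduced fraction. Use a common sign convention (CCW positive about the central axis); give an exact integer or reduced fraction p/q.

1927/4292

Stage 1: N_ring = 34 + 2·24 = 82
Stage 1: 34(ω_s−ω_c) = −82(ω_r−ω_c),  ω_s=0, ω_r=1
Stage 1: 34(0−ω_c) = −82(1−ω_c)  ⇒  116ω_c = 82  ⇒  ω_c = 41/58
  ⇒ ω_c¹/ω_r¹ = 41/58
Stage 2: N_ring = 27 + 2·10 = 47
Stage 2: 27(ω_s−ω_c) = −47(ω_r−ω_c),  ω_s=0, ω_r=1
Stage 2: 27(0−ω_c) = −47(1−ω_c)  ⇒  74ω_c = 47  ⇒  ω_c = 47/74
  ⇒ ω_c²/ω_r² = 47/74
Coupling ω_r² = ω_c¹ ⇒ overall = 41/58 × 47/74 = 1927/4292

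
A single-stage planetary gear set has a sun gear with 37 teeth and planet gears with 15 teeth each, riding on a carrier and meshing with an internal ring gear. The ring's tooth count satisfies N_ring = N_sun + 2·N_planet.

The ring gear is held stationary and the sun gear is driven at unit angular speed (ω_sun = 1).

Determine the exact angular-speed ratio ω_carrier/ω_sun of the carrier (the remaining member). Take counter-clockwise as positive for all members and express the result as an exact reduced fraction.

N_ring = 37 + 2·15 = 67
37(ω_s−ω_c) = −67(ω_r−ω_c),  ω_r=0, ω_s=1
37(1−ω_c) = −67(0−ω_c)  ⇒  104ω_c = 37  ⇒  ω_c = 37/104
ω_c/ω_s = 37/104

37/104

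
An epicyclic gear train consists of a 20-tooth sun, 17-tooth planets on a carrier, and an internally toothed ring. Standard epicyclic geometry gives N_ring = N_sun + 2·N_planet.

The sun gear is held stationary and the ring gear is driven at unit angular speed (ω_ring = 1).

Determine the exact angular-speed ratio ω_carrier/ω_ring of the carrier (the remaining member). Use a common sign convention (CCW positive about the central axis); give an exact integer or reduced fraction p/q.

N_ring = 20 + 2·17 = 54
20(ω_s−ω_c) = −54(ω_r−ω_c),  ω_s=0, ω_r=1
20(0−ω_c) = −54(1−ω_c)  ⇒  74ω_c = 54  ⇒  ω_c = 27/37
ω_c/ω_r = 27/37

27/37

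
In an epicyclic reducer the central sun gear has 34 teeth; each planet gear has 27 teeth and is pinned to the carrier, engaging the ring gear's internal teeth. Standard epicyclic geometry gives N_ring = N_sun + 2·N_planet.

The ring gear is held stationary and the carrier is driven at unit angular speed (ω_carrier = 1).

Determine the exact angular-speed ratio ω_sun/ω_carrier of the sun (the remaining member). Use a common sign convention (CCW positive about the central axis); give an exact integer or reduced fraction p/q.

61/17

N_ring = 34 + 2·27 = 88
34(ω_s−ω_c) = −88(ω_r−ω_c),  ω_r=0, ω_c=1
ω_s = 1 − (88/34)(0−1) = 61/17
ω_s/ω_c = 61/17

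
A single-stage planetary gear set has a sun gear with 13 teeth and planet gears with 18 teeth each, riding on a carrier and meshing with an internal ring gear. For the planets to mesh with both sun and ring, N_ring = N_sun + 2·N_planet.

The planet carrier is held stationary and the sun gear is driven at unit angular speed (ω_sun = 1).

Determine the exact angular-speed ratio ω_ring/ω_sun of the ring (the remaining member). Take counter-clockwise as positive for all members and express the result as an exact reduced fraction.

N_ring = 13 + 2·18 = 49
13(ω_s−ω_c) = −49(ω_r−ω_c),  ω_c=0, ω_s=1
ω_r = 0 − (13/49)(1−0) = -13/49
ω_r/ω_s = -13/49

-13/49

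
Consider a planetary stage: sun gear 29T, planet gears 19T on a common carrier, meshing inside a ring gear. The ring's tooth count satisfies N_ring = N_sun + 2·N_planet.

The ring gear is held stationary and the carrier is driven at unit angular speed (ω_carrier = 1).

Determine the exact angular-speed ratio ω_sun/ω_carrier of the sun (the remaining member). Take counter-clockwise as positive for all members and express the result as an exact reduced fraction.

96/29

N_ring = 29 + 2·19 = 67
29(ω_s−ω_c) = −67(ω_r−ω_c),  ω_r=0, ω_c=1
ω_s = 1 − (67/29)(0−1) = 96/29
ω_s/ω_c = 96/29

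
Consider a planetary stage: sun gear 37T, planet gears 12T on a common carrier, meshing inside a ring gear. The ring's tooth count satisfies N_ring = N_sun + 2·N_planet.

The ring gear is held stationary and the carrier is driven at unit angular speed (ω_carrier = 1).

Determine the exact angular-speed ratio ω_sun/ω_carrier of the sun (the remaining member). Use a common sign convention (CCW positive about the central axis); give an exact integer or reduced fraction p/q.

N_ring = 37 + 2·12 = 61
37(ω_s−ω_c) = −61(ω_r−ω_c),  ω_r=0, ω_c=1
ω_s = 1 − (61/37)(0−1) = 98/37
ω_s/ω_c = 98/37

98/37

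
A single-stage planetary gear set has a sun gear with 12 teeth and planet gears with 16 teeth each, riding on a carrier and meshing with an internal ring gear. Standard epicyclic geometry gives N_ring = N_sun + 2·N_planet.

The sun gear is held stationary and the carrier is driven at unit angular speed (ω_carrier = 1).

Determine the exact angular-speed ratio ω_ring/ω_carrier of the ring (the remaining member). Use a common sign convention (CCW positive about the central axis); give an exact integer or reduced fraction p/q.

N_ring = 12 + 2·16 = 44
12(ω_s−ω_c) = −44(ω_r−ω_c),  ω_s=0, ω_c=1
ω_r = 1 − (12/44)(0−1) = 14/11
ω_r/ω_c = 14/11

14/11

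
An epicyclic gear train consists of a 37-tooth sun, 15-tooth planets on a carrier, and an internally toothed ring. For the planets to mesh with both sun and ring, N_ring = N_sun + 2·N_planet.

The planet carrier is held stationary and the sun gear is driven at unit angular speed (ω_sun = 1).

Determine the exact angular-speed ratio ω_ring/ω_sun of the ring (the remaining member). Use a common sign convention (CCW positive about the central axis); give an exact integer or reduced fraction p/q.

N_ring = 37 + 2·15 = 67
37(ω_s−ω_c) = −67(ω_r−ω_c),  ω_c=0, ω_s=1
ω_r = 0 − (37/67)(1−0) = -37/67
ω_r/ω_s = -37/67

-37/67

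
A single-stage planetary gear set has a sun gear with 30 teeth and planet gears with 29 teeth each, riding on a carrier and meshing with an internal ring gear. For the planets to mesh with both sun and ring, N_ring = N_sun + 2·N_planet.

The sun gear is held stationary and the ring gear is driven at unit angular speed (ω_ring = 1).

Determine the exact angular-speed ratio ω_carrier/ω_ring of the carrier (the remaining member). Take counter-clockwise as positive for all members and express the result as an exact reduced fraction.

N_ring = 30 + 2·29 = 88
30(ω_s−ω_c) = −88(ω_r−ω_c),  ω_s=0, ω_r=1
30(0−ω_c) = −88(1−ω_c)  ⇒  118ω_c = 88  ⇒  ω_c = 44/59
ω_c/ω_r = 44/59

44/59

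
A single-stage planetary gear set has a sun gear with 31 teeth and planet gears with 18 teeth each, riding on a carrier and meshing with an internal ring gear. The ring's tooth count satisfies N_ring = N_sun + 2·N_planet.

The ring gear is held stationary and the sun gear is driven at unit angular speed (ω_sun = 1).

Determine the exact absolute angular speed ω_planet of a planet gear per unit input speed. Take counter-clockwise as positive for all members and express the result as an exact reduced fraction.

N_ring = 31 + 2·18 = 67
31(ω_s−ω_c) = −67(ω_r−ω_c),  ω_r=0, ω_s=1
31(1−ω_c) = −67(0−ω_c)  ⇒  98ω_c = 31  ⇒  ω_c = 31/98
sun–planet: 31·(1−31/98) = −18·(ω_p−ω_c)  ⇒  ω_p−ω_c = −(31/18)·(67/98) = -2077/1764
ω_p = 31/98 − 2077/1764 = -31/36

-31/36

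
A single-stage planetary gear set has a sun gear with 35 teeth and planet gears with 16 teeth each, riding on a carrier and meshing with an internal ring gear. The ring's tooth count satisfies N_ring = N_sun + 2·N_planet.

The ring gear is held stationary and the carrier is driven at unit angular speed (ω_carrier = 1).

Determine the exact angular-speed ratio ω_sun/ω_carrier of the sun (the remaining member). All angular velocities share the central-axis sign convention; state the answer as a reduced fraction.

N_ring = 35 + 2·16 = 67
35(ω_s−ω_c) = −67(ω_r−ω_c),  ω_r=0, ω_c=1
ω_s = 1 − (67/35)(0−1) = 102/35
ω_s/ω_c = 102/35

102/35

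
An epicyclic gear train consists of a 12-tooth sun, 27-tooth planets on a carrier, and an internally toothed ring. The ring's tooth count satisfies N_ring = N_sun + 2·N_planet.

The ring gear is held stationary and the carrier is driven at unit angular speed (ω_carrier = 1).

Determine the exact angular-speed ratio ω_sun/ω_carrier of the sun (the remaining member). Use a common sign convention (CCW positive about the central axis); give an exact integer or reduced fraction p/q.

13/2

N_ring = 12 + 2·27 = 66
12(ω_s−ω_c) = −66(ω_r−ω_c),  ω_r=0, ω_c=1
ω_s = 1 − (66/12)(0−1) = 13/2
ω_s/ω_c = 13/2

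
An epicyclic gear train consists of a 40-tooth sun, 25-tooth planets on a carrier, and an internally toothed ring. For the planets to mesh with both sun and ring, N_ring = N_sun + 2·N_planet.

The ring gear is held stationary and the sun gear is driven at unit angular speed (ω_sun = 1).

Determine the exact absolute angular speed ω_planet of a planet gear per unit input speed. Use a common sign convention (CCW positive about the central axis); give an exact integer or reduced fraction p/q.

N_ring = 40 + 2·25 = 90
40(ω_s−ω_c) = −90(ω_r−ω_c),  ω_r=0, ω_s=1
40(1−ω_c) = −90(0−ω_c)  ⇒  130ω_c = 40  ⇒  ω_c = 4/13
sun–planet: 40·(1−4/13) = −25·(ω_p−ω_c)  ⇒  ω_p−ω_c = −(40/25)·(9/13) = -72/65
ω_p = 4/13 − 72/65 = -4/5

-4/5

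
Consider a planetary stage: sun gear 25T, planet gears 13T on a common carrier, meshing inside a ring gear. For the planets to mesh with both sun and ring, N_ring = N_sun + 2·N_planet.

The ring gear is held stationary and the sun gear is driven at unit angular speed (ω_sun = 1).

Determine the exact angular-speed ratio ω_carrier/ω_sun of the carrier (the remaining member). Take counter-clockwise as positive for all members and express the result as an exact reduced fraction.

25/76

N_ring = 25 + 2·13 = 51
25(ω_s−ω_c) = −51(ω_r−ω_c),  ω_r=0, ω_s=1
25(1−ω_c) = −51(0−ω_c)  ⇒  76ω_c = 25  ⇒  ω_c = 25/76
ω_c/ω_s = 25/76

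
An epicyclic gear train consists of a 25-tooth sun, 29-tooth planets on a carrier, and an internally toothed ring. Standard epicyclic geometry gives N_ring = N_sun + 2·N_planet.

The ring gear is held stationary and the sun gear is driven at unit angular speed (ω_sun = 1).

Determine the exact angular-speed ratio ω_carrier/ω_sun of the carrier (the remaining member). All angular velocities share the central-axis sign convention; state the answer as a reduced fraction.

25/108

N_ring = 25 + 2·29 = 83
25(ω_s−ω_c) = −83(ω_r−ω_c),  ω_r=0, ω_s=1
25(1−ω_c) = −83(0−ω_c)  ⇒  108ω_c = 25  ⇒  ω_c = 25/108
ω_c/ω_s = 25/108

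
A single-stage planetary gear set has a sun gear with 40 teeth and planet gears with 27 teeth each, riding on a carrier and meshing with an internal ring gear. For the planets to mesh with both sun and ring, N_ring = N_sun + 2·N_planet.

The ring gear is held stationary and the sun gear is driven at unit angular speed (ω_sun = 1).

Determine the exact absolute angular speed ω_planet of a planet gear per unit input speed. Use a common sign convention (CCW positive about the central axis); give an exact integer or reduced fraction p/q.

N_ring = 40 + 2·27 = 94
40(ω_s−ω_c) = −94(ω_r−ω_c),  ω_r=0, ω_s=1
40(1−ω_c) = −94(0−ω_c)  ⇒  134ω_c = 40  ⇒  ω_c = 20/67
sun–planet: 40·(1−20/67) = −27·(ω_p−ω_c)  ⇒  ω_p−ω_c = −(40/27)·(47/67) = -1880/1809
ω_p = 20/67 − 1880/1809 = -20/27

-20/27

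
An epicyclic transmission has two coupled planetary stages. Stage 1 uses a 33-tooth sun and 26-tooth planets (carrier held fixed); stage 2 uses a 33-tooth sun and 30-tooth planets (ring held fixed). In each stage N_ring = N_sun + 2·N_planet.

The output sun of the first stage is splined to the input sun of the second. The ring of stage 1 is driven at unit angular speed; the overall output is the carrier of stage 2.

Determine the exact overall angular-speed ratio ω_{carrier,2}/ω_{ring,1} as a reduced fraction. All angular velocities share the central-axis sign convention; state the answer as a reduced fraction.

-85/126

Stage 1: N_ring = 33 + 2·26 = 85
Stage 1: 33(ω_s−ω_c) = −85(ω_r−ω_c),  ω_c=0, ω_r=1
Stage 1: ω_s = 0 − (85/33)(1−0) = -85/33
  ⇒ ω_s¹/ω_r¹ = -85/33
Stage 2: N_ring = 33 + 2·30 = 93
Stage 2: 33(ω_s−ω_c) = −93(ω_r−ω_c),  ω_r=0, ω_s=1
Stage 2: 33(1−ω_c) = −93(0−ω_c)  ⇒  126ω_c = 33  ⇒  ω_c = 11/42
  ⇒ ω_c²/ω_s² = 11/42
Coupling ω_s² = ω_s¹ ⇒ overall = -85/33 × 11/42 = -85/126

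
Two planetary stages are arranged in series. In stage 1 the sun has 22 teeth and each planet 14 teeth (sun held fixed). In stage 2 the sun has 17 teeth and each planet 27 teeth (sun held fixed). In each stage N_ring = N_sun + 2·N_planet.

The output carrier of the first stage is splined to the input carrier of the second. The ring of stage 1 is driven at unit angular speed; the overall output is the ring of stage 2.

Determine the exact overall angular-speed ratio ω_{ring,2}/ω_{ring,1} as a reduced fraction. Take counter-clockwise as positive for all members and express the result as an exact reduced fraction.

550/639

Stage 1: N_ring = 22 + 2·14 = 50
Stage 1: 22(ω_s−ω_c) = −50(ω_r−ω_c),  ω_s=0, ω_r=1
Stage 1: 22(0−ω_c) = −50(1−ω_c)  ⇒  72ω_c = 50  ⇒  ω_c = 25/36
  ⇒ ω_c¹/ω_r¹ = 25/36
Stage 2: N_ring = 17 + 2·27 = 71
Stage 2: 17(ω_s−ω_c) = −71(ω_r−ω_c),  ω_s=0, ω_c=1
Stage 2: ω_r = 1 − (17/71)(0−1) = 88/71
  ⇒ ω_r²/ω_c² = 88/71
Coupling ω_c² = ω_c¹ ⇒ overall = 25/36 × 88/71 = 550/639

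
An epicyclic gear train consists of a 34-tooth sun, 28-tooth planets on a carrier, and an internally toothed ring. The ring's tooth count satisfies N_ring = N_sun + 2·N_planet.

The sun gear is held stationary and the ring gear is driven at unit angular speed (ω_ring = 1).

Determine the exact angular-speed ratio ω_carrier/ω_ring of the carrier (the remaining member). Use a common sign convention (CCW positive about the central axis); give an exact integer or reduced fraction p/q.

N_ring = 34 + 2·28 = 90
34(ω_s−ω_c) = −90(ω_r−ω_c),  ω_s=0, ω_r=1
34(0−ω_c) = −90(1−ω_c)  ⇒  124ω_c = 90  ⇒  ω_c = 45/62
ω_c/ω_r = 45/62

45/62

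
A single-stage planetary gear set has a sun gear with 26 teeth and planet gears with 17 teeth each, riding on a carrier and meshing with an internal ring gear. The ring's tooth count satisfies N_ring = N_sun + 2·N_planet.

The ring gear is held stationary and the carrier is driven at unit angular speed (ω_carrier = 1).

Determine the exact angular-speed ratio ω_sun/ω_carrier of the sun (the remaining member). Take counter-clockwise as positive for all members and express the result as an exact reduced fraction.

N_ring = 26 + 2·17 = 60
26(ω_s−ω_c) = −60(ω_r−ω_c),  ω_r=0, ω_c=1
ω_s = 1 − (60/26)(0−1) = 43/13
ω_s/ω_c = 43/13

43/13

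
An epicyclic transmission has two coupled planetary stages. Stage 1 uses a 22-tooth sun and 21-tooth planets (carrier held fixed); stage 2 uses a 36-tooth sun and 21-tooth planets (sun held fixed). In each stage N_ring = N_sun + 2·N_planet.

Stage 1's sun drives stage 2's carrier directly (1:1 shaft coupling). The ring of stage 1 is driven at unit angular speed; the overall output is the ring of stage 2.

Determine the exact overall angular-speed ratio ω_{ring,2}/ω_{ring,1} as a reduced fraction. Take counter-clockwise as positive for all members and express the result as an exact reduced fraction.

Stage 1: N_ring = 22 + 2·21 = 64
Stage 1: 22(ω_s−ω_c) = −64(ω_r−ω_c),  ω_c=0, ω_r=1
Stage 1: ω_s = 0 − (64/22)(1−0) = -32/11
  ⇒ ω_s¹/ω_r¹ = -32/11
Stage 2: N_ring = 36 + 2·21 = 78
Stage 2: 36(ω_s−ω_c) = −78(ω_r−ω_c),  ω_s=0, ω_c=1
Stage 2: ω_r = 1 − (36/78)(0−1) = 19/13
  ⇒ ω_r²/ω_c² = 19/13
Coupling ω_c² = ω_s¹ ⇒ overall = -32/11 × 19/13 = -608/143

-608/143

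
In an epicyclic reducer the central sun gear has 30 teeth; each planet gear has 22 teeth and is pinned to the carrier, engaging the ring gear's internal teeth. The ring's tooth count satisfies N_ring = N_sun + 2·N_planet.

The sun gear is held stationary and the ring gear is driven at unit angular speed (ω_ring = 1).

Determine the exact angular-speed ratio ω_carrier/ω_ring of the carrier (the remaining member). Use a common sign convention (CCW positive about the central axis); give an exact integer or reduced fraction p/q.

37/52

N_ring = 30 + 2·22 = 74
30(ω_s−ω_c) = −74(ω_r−ω_c),  ω_s=0, ω_r=1
30(0−ω_c) = −74(1−ω_c)  ⇒  104ω_c = 74  ⇒  ω_c = 37/52
ω_c/ω_r = 37/52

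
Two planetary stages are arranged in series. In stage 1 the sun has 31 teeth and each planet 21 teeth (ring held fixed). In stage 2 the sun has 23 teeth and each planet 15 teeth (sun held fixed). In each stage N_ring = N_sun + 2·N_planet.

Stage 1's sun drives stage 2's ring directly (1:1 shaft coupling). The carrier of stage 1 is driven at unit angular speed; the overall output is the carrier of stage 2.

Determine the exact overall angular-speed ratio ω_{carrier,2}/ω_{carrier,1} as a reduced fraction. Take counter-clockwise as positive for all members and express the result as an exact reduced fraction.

1378/589

Stage 1: N_ring = 31 + 2·21 = 73
Stage 1: 31(ω_s−ω_c) = −73(ω_r−ω_c),  ω_r=0, ω_c=1
Stage 1: ω_s = 1 − (73/31)(0−1) = 104/31
  ⇒ ω_s¹/ω_c¹ = 104/31
Stage 2: N_ring = 23 + 2·15 = 53
Stage 2: 23(ω_s−ω_c) = −53(ω_r−ω_c),  ω_s=0, ω_r=1
Stage 2: 23(0−ω_c) = −53(1−ω_c)  ⇒  76ω_c = 53  ⇒  ω_c = 53/76
  ⇒ ω_c²/ω_r² = 53/76
Coupling ω_r² = ω_s¹ ⇒ overall = 104/31 × 53/76 = 1378/589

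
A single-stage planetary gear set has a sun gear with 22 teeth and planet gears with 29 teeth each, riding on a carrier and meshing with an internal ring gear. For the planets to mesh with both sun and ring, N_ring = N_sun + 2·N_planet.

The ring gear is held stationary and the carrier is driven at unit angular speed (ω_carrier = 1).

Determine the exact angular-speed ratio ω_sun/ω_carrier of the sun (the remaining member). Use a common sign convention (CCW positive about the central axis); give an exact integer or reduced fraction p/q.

N_ring = 22 + 2·29 = 80
22(ω_s−ω_c) = −80(ω_r−ω_c),  ω_r=0, ω_c=1
ω_s = 1 − (80/22)(0−1) = 51/11
ω_s/ω_c = 51/11

51/11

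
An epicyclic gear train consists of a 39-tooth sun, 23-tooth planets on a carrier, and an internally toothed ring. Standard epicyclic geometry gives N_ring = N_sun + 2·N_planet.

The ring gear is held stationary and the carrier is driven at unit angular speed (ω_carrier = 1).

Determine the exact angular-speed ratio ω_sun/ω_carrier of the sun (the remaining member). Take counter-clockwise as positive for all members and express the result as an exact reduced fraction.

124/39

N_ring = 39 + 2·23 = 85
39(ω_s−ω_c) = −85(ω_r−ω_c),  ω_r=0, ω_c=1
ω_s = 1 − (85/39)(0−1) = 124/39
ω_s/ω_c = 124/39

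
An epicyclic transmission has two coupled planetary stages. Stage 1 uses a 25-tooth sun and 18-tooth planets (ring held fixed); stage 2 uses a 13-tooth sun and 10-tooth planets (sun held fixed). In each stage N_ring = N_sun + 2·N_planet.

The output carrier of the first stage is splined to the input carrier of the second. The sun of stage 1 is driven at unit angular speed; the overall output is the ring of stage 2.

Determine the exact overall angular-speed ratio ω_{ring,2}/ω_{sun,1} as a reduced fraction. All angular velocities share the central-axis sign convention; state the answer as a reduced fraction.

Stage 1: N_ring = 25 + 2·18 = 61
Stage 1: 25(ω_s−ω_c) = −61(ω_r−ω_c),  ω_r=0, ω_s=1
Stage 1: 25(1−ω_c) = −61(0−ω_c)  ⇒  86ω_c = 25  ⇒  ω_c = 25/86
  ⇒ ω_c¹/ω_s¹ = 25/86
Stage 2: N_ring = 13 + 2·10 = 33
Stage 2: 13(ω_s−ω_c) = −33(ω_r−ω_c),  ω_s=0, ω_c=1
Stage 2: ω_r = 1 − (13/33)(0−1) = 46/33
  ⇒ ω_r²/ω_c² = 46/33
Coupling ω_c² = ω_c¹ ⇒ overall = 25/86 × 46/33 = 575/1419

575/1419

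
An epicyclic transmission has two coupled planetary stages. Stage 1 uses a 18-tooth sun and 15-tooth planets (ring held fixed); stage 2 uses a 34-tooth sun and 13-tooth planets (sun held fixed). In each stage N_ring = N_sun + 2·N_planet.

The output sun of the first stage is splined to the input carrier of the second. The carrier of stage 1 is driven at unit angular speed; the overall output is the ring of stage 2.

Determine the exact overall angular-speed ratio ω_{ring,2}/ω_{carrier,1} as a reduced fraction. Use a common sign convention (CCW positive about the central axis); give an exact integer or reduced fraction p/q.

Stage 1: N_ring = 18 + 2·15 = 48
Stage 1: 18(ω_s−ω_c) = −48(ω_r−ω_c),  ω_r=0, ω_c=1
Stage 1: ω_s = 1 − (48/18)(0−1) = 11/3
  ⇒ ω_s¹/ω_c¹ = 11/3
Stage 2: N_ring = 34 + 2·13 = 60
Stage 2: 34(ω_s−ω_c) = −60(ω_r−ω_c),  ω_s=0, ω_c=1
Stage 2: ω_r = 1 − (34/60)(0−1) = 47/30
  ⇒ ω_r²/ω_c² = 47/30
Coupling ω_c² = ω_s¹ ⇒ overall = 11/3 × 47/30 = 517/90

517/90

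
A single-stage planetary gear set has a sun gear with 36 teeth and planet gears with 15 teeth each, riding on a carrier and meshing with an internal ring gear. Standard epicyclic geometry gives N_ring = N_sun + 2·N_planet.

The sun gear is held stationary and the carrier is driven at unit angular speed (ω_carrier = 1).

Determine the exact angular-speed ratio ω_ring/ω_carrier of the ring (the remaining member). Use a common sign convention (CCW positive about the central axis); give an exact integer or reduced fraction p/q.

17/11

N_ring = 36 + 2·15 = 66
36(ω_s−ω_c) = −66(ω_r−ω_c),  ω_s=0, ω_c=1
ω_r = 1 − (36/66)(0−1) = 17/11
ω_r/ω_c = 17/11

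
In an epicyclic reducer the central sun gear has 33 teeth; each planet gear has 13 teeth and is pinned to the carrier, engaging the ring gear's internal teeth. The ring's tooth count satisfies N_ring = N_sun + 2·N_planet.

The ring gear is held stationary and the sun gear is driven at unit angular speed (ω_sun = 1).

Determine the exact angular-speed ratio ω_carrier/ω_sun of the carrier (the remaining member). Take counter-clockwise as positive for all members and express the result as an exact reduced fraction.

N_ring = 33 + 2·13 = 59
33(ω_s−ω_c) = −59(ω_r−ω_c),  ω_r=0, ω_s=1
33(1−ω_c) = −59(0−ω_c)  ⇒  92ω_c = 33  ⇒  ω_c = 33/92
ω_c/ω_s = 33/92

33/92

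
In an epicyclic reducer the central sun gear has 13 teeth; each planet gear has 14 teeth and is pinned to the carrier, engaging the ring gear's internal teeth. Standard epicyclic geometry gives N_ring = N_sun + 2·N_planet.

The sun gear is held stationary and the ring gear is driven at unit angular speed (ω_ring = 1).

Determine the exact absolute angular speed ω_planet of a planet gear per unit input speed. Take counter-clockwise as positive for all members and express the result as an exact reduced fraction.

N_ring = 13 + 2·14 = 41
13(ω_s−ω_c) = −41(ω_r−ω_c),  ω_s=0, ω_r=1
13(0−ω_c) = −41(1−ω_c)  ⇒  54ω_c = 41  ⇒  ω_c = 41/54
sun–planet: 13·(0−41/54) = −14·(ω_p−ω_c)  ⇒  ω_p−ω_c = −(13/14)·(-41/54) = 533/756
ω_p = 41/54 + 533/756 = 41/28

41/28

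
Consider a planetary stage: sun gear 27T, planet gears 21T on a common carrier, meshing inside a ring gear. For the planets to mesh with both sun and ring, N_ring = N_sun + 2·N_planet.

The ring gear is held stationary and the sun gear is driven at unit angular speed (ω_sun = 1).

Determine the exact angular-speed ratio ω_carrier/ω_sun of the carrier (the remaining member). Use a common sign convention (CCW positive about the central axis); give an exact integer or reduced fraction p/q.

9/32

N_ring = 27 + 2·21 = 69
27(ω_s−ω_c) = −69(ω_r−ω_c),  ω_r=0, ω_s=1
27(1−ω_c) = −69(0−ω_c)  ⇒  96ω_c = 27  ⇒  ω_c = 9/32
ω_c/ω_s = 9/32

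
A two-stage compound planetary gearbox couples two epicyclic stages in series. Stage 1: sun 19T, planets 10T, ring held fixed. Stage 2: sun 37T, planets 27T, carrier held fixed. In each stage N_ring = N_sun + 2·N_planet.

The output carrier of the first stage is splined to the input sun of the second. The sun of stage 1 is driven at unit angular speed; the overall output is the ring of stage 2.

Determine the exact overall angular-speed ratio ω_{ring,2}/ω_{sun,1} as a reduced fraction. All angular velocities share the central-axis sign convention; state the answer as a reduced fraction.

Stage 1: N_ring = 19 + 2·10 = 39
Stage 1: 19(ω_s−ω_c) = −39(ω_r−ω_c),  ω_r=0, ω_s=1
Stage 1: 19(1−ω_c) = −39(0−ω_c)  ⇒  58ω_c = 19  ⇒  ω_c = 19/58
  ⇒ ω_c¹/ω_s¹ = 19/58
Stage 2: N_ring = 37 + 2·27 = 91
Stage 2: 37(ω_s−ω_c) = −91(ω_r−ω_c),  ω_c=0, ω_s=1
Stage 2: ω_r = 0 − (37/91)(1−0) = -37/91
  ⇒ ω_r²/ω_s² = -37/91
Coupling ω_s² = ω_c¹ ⇒ overall = 19/58 × -37/91 = -703/5278

-703/5278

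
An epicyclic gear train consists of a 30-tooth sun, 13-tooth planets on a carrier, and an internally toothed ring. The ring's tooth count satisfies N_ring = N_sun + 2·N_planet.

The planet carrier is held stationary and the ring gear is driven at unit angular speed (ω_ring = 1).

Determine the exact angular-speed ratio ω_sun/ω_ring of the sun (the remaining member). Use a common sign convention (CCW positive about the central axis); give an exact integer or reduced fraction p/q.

-28/15

N_ring = 30 + 2·13 = 56
30(ω_s−ω_c) = −56(ω_r−ω_c),  ω_c=0, ω_r=1
ω_s = 0 − (56/30)(1−0) = -28/15
ω_s/ω_r = -28/15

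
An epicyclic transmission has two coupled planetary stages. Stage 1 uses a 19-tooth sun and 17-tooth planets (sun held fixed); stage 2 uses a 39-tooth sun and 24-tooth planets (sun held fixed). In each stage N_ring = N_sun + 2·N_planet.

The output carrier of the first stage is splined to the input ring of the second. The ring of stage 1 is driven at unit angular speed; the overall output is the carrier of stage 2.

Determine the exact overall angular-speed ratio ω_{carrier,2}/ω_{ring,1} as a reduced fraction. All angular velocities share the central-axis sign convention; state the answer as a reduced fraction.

1537/3024

Stage 1: N_ring = 19 + 2·17 = 53
Stage 1: 19(ω_s−ω_c) = −53(ω_r−ω_c),  ω_s=0, ω_r=1
Stage 1: 19(0−ω_c) = −53(1−ω_c)  ⇒  72ω_c = 53  ⇒  ω_c = 53/72
  ⇒ ω_c¹/ω_r¹ = 53/72
Stage 2: N_ring = 39 + 2·24 = 87
Stage 2: 39(ω_s−ω_c) = −87(ω_r−ω_c),  ω_s=0, ω_r=1
Stage 2: 39(0−ω_c) = −87(1−ω_c)  ⇒  126ω_c = 87  ⇒  ω_c = 29/42
  ⇒ ω_c²/ω_r² = 29/42
Coupling ω_r² = ω_c¹ ⇒ overall = 53/72 × 29/42 = 1537/3024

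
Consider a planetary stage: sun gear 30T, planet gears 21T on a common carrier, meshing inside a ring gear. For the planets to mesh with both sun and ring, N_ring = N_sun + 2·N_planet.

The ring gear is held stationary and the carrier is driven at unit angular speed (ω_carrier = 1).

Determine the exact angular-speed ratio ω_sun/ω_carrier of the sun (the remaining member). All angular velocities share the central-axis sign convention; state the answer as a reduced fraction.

N_ring = 30 + 2·21 = 72
30(ω_s−ω_c) = −72(ω_r−ω_c),  ω_r=0, ω_c=1
ω_s = 1 − (72/30)(0−1) = 17/5
ω_s/ω_c = 17/5

17/5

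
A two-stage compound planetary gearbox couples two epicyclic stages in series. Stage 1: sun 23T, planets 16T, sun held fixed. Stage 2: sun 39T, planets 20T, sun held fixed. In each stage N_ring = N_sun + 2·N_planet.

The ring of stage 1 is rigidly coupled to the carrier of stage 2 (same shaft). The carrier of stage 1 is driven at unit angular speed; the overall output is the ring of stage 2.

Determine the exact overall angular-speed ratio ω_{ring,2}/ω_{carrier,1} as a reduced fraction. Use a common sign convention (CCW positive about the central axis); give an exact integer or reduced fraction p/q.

9204/4345

Stage 1: N_ring = 23 + 2·16 = 55
Stage 1: 23(ω_s−ω_c) = −55(ω_r−ω_c),  ω_s=0, ω_c=1
Stage 1: ω_r = 1 − (23/55)(0−1) = 78/55
  ⇒ ω_r¹/ω_c¹ = 78/55
Stage 2: N_ring = 39 + 2·20 = 79
Stage 2: 39(ω_s−ω_c) = −79(ω_r−ω_c),  ω_s=0, ω_c=1
Stage 2: ω_r = 1 − (39/79)(0−1) = 118/79
  ⇒ ω_r²/ω_c² = 118/79
Coupling ω_c² = ω_r¹ ⇒ overall = 78/55 × 118/79 = 9204/4345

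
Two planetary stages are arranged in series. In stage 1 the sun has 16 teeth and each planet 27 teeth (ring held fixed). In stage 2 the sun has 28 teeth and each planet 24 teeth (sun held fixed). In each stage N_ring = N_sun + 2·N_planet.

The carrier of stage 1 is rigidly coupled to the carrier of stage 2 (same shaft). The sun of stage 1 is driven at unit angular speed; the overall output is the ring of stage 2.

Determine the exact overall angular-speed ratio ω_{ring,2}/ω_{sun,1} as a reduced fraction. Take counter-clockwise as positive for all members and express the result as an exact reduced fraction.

Stage 1: N_ring = 16 + 2·27 = 70
Stage 1: 16(ω_s−ω_c) = −70(ω_r−ω_c),  ω_r=0, ω_s=1
Stage 1: 16(1−ω_c) = −70(0−ω_c)  ⇒  86ω_c = 16  ⇒  ω_c = 8/43
  ⇒ ω_c¹/ω_s¹ = 8/43
Stage 2: N_ring = 28 + 2·24 = 76
Stage 2: 28(ω_s−ω_c) = −76(ω_r−ω_c),  ω_s=0, ω_c=1
Stage 2: ω_r = 1 − (28/76)(0−1) = 26/19
  ⇒ ω_r²/ω_c² = 26/19
Coupling ω_c² = ω_c¹ ⇒ overall = 8/43 × 26/19 = 208/817

208/817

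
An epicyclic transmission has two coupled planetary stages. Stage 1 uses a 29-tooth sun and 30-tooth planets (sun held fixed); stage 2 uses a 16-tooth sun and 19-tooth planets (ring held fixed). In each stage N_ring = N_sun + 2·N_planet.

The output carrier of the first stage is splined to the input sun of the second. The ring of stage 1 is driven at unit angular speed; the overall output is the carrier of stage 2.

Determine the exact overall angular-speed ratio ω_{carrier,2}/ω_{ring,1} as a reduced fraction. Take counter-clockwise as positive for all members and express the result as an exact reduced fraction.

356/2065

Stage 1: N_ring = 29 + 2·30 = 89
Stage 1: 29(ω_s−ω_c) = −89(ω_r−ω_c),  ω_s=0, ω_r=1
Stage 1: 29(0−ω_c) = −89(1−ω_c)  ⇒  118ω_c = 89  ⇒  ω_c = 89/118
  ⇒ ω_c¹/ω_r¹ = 89/118
Stage 2: N_ring = 16 + 2·19 = 54
Stage 2: 16(ω_s−ω_c) = −54(ω_r−ω_c),  ω_r=0, ω_s=1
Stage 2: 16(1−ω_c) = −54(0−ω_c)  ⇒  70ω_c = 16  ⇒  ω_c = 8/35
  ⇒ ω_c²/ω_s² = 8/35
Coupling ω_s² = ω_c¹ ⇒ overall = 89/118 × 8/35 = 356/2065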